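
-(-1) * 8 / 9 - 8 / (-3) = 32 / 9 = 3.56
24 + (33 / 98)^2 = 231585 / 9604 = 24.11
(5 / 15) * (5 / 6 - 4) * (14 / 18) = -133 / 162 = -0.82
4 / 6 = 0.67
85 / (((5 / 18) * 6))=51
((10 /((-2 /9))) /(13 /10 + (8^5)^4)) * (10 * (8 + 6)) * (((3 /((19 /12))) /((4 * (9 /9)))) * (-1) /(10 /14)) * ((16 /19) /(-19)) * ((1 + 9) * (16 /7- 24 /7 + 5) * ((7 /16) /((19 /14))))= -3000564000 /1502498834018689049287133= -0.00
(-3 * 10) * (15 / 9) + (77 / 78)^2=-298271 / 6084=-49.03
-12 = -12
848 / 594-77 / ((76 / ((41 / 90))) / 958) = -49741579 / 112860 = -440.74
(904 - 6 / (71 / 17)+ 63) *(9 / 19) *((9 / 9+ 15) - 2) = 8637930 / 1349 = 6403.21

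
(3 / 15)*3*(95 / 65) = 0.88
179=179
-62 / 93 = -2 / 3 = -0.67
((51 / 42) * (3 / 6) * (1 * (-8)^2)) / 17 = 16 / 7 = 2.29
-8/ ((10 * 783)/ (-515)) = 412/ 783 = 0.53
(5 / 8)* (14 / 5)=7 / 4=1.75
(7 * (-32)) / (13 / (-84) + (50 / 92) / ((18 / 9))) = -216384 / 113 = -1914.90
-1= -1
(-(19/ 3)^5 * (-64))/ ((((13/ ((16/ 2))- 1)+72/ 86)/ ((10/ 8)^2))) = 696870.67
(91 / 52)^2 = 49 / 16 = 3.06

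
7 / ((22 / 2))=7 / 11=0.64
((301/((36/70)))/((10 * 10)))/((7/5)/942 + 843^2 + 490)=330799/40193576364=0.00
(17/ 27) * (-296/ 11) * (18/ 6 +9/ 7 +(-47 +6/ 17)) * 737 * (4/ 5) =399892448/ 945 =423166.61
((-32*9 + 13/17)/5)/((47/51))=-62.34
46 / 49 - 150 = -149.06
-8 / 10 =-4 / 5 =-0.80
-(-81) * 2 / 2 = 81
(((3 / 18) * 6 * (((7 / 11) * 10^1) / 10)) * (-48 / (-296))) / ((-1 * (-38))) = 21 / 7733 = 0.00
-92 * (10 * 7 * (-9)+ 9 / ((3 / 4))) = 56856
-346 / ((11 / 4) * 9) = -1384 / 99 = -13.98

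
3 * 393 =1179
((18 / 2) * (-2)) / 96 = -3 / 16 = -0.19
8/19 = 0.42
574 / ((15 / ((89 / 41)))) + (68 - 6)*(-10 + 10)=1246 / 15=83.07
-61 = -61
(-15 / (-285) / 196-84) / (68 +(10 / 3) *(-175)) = 938445 / 5757304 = 0.16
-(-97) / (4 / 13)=1261 / 4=315.25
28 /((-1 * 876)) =-7 /219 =-0.03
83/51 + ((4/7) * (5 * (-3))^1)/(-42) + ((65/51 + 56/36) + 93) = 732169/7497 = 97.66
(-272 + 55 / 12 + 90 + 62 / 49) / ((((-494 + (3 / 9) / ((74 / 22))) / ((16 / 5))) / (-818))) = -12539445928 / 13431635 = -933.58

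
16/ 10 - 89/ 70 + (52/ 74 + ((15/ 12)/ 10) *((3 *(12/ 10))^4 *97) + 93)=689770637/ 323750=2130.57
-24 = -24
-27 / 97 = -0.28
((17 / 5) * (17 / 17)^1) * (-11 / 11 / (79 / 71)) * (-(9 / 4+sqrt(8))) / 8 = 10863 / 12640+1207 * sqrt(2) / 1580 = 1.94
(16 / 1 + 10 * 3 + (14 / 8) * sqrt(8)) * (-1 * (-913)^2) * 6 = -230065044-17504949 * sqrt(2) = -254820780.28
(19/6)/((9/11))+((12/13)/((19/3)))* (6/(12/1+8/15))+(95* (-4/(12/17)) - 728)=-791376617/626886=-1262.39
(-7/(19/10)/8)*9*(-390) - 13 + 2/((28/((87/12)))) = 1706619/1064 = 1603.97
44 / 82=22 / 41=0.54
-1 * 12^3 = -1728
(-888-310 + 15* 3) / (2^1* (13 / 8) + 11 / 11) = -4612 / 17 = -271.29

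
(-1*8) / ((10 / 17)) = -68 / 5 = -13.60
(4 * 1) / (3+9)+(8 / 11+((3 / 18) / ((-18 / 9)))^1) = 43 / 44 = 0.98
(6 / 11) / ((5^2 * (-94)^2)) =3 / 1214950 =0.00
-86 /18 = -43 /9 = -4.78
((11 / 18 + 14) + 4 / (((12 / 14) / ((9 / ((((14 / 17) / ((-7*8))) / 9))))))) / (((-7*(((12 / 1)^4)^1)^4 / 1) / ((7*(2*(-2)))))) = -462409 / 831979165027663872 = -0.00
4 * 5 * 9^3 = 14580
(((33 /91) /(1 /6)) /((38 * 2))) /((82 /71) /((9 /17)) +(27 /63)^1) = 63261 /5767450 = 0.01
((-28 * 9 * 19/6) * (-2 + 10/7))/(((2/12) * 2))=1368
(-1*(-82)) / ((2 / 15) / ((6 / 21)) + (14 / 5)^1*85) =1230 / 3577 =0.34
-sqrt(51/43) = -sqrt(2193)/43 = -1.09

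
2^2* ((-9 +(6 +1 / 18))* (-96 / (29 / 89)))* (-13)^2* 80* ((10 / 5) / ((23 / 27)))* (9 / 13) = 50862090240 / 667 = 76255007.86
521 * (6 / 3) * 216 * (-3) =-675216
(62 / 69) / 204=31 / 7038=0.00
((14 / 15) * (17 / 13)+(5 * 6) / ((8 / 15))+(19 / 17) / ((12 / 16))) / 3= 781819 / 39780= 19.65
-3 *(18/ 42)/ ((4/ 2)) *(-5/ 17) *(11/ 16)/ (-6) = -165/ 7616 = -0.02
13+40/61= 833/61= 13.66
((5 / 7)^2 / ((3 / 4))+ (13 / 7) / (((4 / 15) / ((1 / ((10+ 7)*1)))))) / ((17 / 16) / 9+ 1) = 130740 / 134113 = 0.97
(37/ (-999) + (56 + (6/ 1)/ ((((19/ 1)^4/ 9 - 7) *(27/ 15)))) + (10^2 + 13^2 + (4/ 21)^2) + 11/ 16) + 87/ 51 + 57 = 9009038995937/ 23437061424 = 384.39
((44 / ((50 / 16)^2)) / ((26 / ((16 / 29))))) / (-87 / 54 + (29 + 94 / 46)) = 9326592 / 2871090625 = 0.00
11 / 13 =0.85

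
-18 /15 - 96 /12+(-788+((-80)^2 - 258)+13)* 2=53624 /5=10724.80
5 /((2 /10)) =25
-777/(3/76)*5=-98420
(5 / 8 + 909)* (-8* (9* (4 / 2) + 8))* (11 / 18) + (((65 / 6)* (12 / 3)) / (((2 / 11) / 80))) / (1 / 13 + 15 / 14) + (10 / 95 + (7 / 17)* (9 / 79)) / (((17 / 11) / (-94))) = -386619965077 / 3904101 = -99029.19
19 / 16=1.19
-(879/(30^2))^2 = -85849/90000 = -0.95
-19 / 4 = -4.75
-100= -100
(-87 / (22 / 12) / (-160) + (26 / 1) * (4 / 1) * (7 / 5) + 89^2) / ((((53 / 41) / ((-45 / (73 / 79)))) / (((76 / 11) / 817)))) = -206939130219 / 80521628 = -2569.98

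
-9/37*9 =-81/37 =-2.19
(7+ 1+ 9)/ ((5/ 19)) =323/ 5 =64.60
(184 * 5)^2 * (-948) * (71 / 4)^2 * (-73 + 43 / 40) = 18182792279610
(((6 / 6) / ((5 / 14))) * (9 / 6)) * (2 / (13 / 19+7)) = 399 / 365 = 1.09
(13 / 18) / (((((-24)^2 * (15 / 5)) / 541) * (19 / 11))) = 77363 / 590976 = 0.13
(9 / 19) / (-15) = -3 / 95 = -0.03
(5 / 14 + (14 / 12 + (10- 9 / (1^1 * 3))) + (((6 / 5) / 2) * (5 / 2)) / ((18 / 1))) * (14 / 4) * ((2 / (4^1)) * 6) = 723 / 8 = 90.38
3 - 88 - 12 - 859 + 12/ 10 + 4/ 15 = -14318/ 15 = -954.53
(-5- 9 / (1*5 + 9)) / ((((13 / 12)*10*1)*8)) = -237 / 3640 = -0.07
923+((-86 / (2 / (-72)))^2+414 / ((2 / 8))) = 9587795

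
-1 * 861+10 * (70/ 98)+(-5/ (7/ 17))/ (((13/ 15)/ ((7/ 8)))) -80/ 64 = -867.37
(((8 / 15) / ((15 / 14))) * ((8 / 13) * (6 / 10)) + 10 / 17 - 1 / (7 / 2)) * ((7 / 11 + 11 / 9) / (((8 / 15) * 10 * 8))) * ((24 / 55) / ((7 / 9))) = 9733278 / 818943125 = 0.01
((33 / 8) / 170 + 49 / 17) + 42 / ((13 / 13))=61073 / 1360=44.91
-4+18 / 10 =-11 / 5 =-2.20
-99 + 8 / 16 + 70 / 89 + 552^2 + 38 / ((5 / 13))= 271187527 / 890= 304705.09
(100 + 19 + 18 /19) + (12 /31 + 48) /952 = 16821587 /140182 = 120.00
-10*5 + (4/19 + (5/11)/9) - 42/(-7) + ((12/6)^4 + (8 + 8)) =-22081/1881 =-11.74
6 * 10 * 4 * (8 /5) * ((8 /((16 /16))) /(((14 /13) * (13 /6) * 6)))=1536 /7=219.43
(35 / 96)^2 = 1225 / 9216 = 0.13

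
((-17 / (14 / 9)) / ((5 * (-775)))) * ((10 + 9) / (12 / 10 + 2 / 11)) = 1683 / 43400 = 0.04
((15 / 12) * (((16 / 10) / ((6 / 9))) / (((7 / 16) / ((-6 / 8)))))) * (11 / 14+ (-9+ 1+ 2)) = 1314 / 49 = 26.82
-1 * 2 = -2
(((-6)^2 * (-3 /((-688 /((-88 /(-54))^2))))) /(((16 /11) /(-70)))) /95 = -9317 /44118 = -0.21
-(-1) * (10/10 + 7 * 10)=71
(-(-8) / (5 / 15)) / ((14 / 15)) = 180 / 7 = 25.71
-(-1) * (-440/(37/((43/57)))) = -18920/2109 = -8.97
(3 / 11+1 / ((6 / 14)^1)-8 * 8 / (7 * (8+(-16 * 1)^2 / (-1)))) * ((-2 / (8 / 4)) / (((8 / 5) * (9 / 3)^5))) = -47315 / 6960492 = -0.01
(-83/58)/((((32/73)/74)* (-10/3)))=672549/9280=72.47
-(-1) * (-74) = -74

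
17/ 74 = 0.23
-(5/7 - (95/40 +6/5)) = 801/280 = 2.86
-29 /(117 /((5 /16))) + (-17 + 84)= 125279 /1872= 66.92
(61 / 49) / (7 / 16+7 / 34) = 16592 / 8575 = 1.93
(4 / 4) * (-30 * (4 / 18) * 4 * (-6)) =160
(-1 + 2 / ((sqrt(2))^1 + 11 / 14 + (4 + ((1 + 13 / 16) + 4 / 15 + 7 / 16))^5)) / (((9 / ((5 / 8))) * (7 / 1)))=-20460573918169023224378958245 / 2062776865959015198673258191096-587865600000000000 * sqrt(2) / 4092811241982173013240591649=-0.01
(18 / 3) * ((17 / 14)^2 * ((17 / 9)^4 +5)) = 343043 / 2187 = 156.86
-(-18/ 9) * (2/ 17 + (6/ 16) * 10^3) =12754/ 17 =750.24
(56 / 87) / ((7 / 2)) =16 / 87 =0.18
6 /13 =0.46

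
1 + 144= 145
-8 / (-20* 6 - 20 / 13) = 26 / 395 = 0.07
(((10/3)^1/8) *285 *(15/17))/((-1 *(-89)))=7125/6052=1.18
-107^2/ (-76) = 11449/ 76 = 150.64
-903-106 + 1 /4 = -4035 /4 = -1008.75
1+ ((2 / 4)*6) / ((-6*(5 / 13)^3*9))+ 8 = 18053 / 2250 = 8.02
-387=-387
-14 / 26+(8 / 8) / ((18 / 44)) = 223 / 117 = 1.91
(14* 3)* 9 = 378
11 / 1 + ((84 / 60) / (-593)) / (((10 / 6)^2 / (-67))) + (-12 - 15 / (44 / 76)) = -21894569 / 815375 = -26.85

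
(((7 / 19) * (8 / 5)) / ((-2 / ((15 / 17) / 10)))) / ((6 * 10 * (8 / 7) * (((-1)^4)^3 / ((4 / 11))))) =-49 / 355300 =-0.00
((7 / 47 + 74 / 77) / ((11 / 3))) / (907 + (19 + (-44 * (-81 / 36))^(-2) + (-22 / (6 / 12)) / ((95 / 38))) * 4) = 4880655 / 14713532407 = 0.00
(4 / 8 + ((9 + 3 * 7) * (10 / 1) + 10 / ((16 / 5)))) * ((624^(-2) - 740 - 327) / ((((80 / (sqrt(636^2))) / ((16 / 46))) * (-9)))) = 99537.96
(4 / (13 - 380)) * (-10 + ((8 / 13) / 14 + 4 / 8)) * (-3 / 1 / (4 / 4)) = -10326 / 33397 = -0.31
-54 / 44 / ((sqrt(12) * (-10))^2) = -9 / 8800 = -0.00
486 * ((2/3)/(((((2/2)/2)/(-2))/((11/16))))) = -891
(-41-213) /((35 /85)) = -616.86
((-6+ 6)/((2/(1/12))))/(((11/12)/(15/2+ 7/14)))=0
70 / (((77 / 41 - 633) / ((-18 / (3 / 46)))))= 30.61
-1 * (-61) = 61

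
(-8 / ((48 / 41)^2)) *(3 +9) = -1681 / 24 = -70.04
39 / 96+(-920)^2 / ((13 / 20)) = 541696169 / 416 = 1302154.25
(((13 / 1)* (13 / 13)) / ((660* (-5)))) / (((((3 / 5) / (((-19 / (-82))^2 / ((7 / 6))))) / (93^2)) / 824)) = -1393581657 / 647185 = -2153.30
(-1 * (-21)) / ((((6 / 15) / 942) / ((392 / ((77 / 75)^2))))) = 2225475000 / 121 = 18392355.37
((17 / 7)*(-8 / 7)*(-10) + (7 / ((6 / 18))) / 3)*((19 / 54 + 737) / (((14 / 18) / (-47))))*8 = -12747969988 / 1029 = -12388697.75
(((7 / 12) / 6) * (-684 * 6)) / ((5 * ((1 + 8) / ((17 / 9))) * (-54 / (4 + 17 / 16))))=2261 / 1440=1.57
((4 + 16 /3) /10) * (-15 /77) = -2 /11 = -0.18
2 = 2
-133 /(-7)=19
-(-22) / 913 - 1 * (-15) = 1247 / 83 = 15.02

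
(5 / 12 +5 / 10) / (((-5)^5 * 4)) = -11 / 150000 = -0.00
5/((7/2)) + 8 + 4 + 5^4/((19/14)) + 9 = 64233/133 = 482.95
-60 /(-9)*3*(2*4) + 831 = 991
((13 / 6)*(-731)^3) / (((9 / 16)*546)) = -1562471564 / 567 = -2755681.77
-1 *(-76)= 76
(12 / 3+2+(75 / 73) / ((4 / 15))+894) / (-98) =-263925 / 28616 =-9.22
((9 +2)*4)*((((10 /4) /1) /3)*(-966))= -35420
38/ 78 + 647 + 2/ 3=8426/ 13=648.15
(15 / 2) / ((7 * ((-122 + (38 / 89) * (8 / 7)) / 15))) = -6675 / 50468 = -0.13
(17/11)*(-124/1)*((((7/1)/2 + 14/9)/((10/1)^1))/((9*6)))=-47957/26730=-1.79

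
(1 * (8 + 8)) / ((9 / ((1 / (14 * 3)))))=8 / 189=0.04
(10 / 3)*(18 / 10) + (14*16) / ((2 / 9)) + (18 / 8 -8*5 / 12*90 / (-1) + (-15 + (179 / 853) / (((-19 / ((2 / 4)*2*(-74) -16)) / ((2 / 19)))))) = 1602920145 / 1231732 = 1301.35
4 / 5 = 0.80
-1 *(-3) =3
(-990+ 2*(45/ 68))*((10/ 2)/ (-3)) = 56025/ 34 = 1647.79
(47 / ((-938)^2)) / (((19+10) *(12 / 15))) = 235 / 102061904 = 0.00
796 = 796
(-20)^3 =-8000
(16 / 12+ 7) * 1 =25 / 3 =8.33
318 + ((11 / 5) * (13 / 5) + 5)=8218 / 25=328.72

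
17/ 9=1.89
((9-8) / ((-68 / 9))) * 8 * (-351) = 6318 / 17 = 371.65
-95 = -95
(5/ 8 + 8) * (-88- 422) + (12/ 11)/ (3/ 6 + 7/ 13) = -1741489/ 396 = -4397.70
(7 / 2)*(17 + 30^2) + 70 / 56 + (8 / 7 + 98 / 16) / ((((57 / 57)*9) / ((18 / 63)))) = 2832085 / 882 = 3210.98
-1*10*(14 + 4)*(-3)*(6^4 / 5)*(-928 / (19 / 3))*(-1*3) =61526986.11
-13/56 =-0.23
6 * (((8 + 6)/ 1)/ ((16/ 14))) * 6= 441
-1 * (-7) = 7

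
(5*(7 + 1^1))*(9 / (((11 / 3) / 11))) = 1080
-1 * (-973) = 973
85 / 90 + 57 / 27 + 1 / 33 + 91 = 18629 / 198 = 94.09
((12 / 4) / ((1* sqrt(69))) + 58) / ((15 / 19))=19* sqrt(69) / 345 + 1102 / 15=73.92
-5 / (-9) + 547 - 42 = 4550 / 9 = 505.56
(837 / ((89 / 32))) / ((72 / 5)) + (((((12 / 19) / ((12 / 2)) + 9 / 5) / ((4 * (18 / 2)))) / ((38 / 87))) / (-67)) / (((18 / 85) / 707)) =13819930181 / 929941776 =14.86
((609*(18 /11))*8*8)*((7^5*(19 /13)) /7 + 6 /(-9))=31998750336 /143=223767484.87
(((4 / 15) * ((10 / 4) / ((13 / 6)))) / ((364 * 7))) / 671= 1 / 5556551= 0.00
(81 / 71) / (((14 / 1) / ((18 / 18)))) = 81 / 994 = 0.08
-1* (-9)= 9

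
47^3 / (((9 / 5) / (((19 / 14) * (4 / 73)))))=19726370 / 4599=4289.27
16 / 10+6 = 38 / 5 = 7.60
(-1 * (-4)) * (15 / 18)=10 / 3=3.33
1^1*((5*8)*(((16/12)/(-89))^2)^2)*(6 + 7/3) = 0.00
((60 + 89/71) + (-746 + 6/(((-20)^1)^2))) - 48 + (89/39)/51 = -732.69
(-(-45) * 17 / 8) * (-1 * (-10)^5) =9562500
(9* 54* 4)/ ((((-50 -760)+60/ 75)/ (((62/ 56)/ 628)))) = -37665/ 8893108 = -0.00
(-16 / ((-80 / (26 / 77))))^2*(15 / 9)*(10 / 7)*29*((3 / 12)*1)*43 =3.39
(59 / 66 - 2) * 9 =-219 / 22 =-9.95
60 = 60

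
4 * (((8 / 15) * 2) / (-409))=-64 / 6135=-0.01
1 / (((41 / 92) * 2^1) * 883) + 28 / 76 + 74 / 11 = 7.10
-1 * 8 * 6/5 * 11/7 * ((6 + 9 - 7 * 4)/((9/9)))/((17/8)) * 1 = 54912/595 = 92.29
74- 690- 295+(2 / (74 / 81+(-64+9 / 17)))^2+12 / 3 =-6730179011551 / 7420271881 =-907.00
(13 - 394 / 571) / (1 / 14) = 98406 / 571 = 172.34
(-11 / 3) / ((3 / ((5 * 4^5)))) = -6257.78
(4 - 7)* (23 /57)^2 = -529 /1083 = -0.49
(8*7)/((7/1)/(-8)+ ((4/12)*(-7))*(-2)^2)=-192/35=-5.49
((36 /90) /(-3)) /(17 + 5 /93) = -31 /3965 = -0.01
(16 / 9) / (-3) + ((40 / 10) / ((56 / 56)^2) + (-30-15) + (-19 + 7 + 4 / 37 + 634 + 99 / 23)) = 13437406 / 22977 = 584.82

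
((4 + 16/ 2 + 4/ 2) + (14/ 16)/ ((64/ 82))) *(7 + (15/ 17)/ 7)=107.75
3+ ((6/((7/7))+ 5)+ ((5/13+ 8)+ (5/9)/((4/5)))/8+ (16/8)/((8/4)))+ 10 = 97849/3744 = 26.13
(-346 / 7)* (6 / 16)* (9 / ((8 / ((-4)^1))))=4671 / 56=83.41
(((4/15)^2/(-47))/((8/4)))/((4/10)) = -4/2115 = -0.00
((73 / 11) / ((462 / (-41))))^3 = -26811440657 / 131251411368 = -0.20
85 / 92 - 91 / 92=-3 / 46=-0.07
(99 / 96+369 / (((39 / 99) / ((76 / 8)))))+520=3918557 / 416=9419.61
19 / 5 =3.80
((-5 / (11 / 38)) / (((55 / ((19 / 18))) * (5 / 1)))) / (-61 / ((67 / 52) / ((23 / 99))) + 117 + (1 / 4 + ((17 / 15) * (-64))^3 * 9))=2418700 / 125289498012173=0.00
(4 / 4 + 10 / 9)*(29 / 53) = 1.16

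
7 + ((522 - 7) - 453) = 69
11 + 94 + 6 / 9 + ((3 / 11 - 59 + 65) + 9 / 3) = 3793 / 33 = 114.94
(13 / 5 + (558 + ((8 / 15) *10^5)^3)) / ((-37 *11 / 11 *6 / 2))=-20480000000075681 / 14985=-1366700033371.75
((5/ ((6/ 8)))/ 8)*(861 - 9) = 710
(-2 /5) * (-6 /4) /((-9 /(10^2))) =-6.67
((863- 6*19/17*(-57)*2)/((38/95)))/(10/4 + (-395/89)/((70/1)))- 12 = 85563361/51612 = 1657.82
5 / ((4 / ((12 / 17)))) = 15 / 17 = 0.88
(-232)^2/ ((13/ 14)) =753536/ 13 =57964.31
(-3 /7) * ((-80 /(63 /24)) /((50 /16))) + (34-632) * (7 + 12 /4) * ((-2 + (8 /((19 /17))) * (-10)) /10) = 204840436 /4655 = 44004.39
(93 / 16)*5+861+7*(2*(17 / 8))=14717 / 16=919.81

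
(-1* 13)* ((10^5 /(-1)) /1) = 1300000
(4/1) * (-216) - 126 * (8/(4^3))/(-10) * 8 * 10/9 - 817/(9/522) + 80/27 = -1302292/27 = -48233.04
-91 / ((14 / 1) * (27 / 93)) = -403 / 18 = -22.39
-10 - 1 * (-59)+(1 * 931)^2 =866810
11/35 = 0.31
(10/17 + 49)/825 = 281/4675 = 0.06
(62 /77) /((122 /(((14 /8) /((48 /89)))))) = 2759 /128832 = 0.02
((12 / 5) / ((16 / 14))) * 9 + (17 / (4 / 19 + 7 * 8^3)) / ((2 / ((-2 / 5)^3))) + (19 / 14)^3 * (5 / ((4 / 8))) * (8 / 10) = 56785389047 / 1459893750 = 38.90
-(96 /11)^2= -76.17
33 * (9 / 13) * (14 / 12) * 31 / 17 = 21483 / 442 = 48.60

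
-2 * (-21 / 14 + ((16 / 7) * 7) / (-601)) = 1835 / 601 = 3.05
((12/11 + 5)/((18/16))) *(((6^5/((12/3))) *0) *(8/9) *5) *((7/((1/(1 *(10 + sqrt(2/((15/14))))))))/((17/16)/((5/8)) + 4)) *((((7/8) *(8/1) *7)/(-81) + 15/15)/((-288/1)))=0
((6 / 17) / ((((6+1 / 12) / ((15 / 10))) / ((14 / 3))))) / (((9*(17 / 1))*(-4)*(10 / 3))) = -21 / 105485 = -0.00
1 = 1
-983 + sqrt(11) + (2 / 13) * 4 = -12771 / 13 + sqrt(11) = -979.07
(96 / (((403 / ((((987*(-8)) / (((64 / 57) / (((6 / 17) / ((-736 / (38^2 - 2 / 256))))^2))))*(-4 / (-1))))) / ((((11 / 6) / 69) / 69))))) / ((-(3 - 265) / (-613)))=12959695408121465157 / 4476982965155397632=2.89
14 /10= 7 /5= 1.40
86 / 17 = 5.06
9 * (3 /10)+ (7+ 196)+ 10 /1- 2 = 2137 /10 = 213.70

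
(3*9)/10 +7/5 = 41/10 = 4.10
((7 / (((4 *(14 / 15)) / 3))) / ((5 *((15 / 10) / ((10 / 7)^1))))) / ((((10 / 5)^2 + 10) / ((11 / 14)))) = 165 / 2744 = 0.06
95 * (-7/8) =-665/8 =-83.12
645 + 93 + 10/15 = 2216/3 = 738.67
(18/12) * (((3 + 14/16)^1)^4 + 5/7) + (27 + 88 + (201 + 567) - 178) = 59882901/57344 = 1044.27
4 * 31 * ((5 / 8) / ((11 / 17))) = 2635 / 22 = 119.77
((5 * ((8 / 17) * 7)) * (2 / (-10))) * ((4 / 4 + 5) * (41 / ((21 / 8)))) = -5248 / 17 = -308.71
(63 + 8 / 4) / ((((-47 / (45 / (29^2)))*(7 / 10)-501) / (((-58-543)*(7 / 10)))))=12305475 / 502139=24.51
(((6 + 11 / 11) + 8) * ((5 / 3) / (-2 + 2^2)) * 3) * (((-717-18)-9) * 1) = -27900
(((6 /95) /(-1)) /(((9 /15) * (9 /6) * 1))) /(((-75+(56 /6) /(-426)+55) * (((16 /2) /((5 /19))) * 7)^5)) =665625 /82872052616771977216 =0.00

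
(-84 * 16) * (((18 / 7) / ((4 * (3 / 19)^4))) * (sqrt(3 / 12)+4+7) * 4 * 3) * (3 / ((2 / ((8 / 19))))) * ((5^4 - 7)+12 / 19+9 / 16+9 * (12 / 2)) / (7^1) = -11651775449.14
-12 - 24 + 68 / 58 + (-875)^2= 22202115 / 29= 765590.17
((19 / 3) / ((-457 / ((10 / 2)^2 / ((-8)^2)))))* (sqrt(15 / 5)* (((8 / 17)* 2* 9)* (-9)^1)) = 12825* sqrt(3) / 31076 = 0.71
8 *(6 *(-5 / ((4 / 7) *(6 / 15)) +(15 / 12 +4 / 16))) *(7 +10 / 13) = -98778 / 13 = -7598.31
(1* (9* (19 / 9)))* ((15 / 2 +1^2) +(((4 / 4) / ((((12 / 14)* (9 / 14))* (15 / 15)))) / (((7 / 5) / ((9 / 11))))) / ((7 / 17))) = 13889 / 66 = 210.44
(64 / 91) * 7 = 64 / 13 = 4.92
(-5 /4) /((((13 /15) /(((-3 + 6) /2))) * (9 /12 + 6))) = -25 /78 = -0.32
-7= -7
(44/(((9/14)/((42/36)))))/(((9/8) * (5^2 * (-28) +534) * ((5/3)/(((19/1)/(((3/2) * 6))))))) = -163856/302535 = -0.54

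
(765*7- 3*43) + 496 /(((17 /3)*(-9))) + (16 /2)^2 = 269294 /51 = 5280.27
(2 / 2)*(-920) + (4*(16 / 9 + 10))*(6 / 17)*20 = -587.45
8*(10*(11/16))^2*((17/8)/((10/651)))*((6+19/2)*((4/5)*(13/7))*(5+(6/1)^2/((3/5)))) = 5011129695/64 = 78298901.48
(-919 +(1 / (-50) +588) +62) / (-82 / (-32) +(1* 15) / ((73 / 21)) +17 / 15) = -23566152 / 701755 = -33.58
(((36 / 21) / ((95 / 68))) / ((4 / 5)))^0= 1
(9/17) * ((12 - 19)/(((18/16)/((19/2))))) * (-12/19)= 336/17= 19.76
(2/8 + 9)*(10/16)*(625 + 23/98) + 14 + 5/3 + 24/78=444038423/122304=3630.61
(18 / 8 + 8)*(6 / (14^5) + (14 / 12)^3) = 472717003 / 29042496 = 16.28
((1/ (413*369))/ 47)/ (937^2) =1/ 6288592559571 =0.00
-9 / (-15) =3 / 5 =0.60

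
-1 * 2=-2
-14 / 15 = -0.93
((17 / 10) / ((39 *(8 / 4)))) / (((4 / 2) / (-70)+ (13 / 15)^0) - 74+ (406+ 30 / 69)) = 2737 / 41869152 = 0.00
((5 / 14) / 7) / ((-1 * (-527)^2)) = -5 / 27217442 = -0.00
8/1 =8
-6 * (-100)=600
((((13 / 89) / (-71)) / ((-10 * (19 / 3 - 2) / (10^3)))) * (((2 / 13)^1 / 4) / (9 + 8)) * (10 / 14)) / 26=375 / 127081409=0.00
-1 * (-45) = 45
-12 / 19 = -0.63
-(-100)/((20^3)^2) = 1/640000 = 0.00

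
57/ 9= 19/ 3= 6.33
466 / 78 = 233 / 39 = 5.97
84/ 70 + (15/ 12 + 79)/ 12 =631/ 80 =7.89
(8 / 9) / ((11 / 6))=16 / 33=0.48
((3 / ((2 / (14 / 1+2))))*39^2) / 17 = 36504 / 17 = 2147.29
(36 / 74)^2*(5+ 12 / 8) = 2106 / 1369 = 1.54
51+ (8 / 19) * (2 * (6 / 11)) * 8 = 11427 / 209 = 54.67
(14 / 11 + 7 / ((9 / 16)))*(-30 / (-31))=13580 / 1023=13.27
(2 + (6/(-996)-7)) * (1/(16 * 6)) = -277/5312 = -0.05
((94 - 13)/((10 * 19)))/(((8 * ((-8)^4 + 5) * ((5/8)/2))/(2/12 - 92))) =-261/68350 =-0.00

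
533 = 533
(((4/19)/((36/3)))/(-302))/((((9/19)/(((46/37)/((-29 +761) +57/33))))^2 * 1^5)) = -2432342/3272211477638397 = -0.00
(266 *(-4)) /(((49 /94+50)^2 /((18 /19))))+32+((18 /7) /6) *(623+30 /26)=68205442294 /228035899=299.10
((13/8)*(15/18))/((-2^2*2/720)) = -975/8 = -121.88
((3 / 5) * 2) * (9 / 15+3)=108 / 25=4.32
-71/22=-3.23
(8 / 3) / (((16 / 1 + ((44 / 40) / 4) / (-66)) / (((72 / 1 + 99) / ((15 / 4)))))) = 29184 / 3839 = 7.60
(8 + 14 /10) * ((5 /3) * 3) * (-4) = -188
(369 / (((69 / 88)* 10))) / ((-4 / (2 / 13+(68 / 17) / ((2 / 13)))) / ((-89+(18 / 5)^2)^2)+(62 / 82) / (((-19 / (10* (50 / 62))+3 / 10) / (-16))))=3503385459088548 / 438026850108125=8.00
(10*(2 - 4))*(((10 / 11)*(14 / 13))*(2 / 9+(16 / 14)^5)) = -11946400 / 280917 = -42.53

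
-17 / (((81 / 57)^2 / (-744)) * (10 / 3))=760988 / 405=1878.98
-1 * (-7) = 7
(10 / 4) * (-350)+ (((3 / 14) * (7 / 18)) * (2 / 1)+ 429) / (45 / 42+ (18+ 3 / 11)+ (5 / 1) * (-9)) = -10569650 / 11853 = -891.73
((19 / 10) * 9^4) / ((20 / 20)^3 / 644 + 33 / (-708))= -1184135841 / 4280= -276667.25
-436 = -436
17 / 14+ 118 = 1669 / 14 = 119.21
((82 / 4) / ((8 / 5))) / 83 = 205 / 1328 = 0.15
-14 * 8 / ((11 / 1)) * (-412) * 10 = 461440 / 11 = 41949.09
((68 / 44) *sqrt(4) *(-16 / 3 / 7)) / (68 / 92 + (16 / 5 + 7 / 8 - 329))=500480 / 68895981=0.01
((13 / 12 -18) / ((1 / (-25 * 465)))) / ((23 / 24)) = 205206.52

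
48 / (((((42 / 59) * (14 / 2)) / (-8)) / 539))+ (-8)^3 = -42048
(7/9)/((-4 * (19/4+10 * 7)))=-7/2691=-0.00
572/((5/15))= 1716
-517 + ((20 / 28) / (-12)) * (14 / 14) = -43433 / 84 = -517.06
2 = 2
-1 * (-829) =829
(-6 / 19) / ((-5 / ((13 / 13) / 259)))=6 / 24605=0.00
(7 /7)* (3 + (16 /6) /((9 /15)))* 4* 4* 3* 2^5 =34304 /3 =11434.67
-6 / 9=-2 / 3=-0.67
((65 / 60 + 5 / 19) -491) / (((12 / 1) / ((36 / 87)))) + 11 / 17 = -1825165 / 112404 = -16.24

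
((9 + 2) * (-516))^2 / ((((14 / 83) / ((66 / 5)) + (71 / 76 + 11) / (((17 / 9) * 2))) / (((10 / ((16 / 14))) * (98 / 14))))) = 13966108387973280 / 22448897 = 622128935.24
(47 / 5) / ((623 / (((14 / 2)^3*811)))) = 1867733 / 445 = 4197.15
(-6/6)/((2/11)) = -11/2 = -5.50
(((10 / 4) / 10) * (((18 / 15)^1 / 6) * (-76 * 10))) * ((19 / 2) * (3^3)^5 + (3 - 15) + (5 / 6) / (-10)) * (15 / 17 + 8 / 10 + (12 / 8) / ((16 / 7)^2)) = -2663874721487777 / 261120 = -10201726108.64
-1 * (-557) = 557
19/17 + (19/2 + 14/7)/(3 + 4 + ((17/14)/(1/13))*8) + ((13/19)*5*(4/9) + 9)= 11.72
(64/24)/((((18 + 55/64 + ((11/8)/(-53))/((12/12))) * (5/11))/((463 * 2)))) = 276407296/958245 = 288.45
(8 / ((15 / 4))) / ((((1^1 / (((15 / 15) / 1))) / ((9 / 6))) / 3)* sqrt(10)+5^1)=864 / 1985 - 192* sqrt(10) / 9925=0.37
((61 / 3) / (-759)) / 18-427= -17501083 / 40986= -427.00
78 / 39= 2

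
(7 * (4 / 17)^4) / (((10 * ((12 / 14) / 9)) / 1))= 9408 / 417605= 0.02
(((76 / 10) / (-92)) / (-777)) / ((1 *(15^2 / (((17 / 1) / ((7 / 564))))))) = 30362 / 46911375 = 0.00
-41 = -41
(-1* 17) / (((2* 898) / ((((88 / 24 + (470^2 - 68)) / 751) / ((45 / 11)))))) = -123888809 / 182087460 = -0.68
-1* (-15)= 15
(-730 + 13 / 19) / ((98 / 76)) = -565.59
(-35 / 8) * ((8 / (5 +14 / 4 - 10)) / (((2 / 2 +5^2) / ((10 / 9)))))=350 / 351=1.00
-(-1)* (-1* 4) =-4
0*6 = 0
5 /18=0.28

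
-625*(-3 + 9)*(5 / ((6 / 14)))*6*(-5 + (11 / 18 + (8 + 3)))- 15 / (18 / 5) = -10412525 / 6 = -1735420.83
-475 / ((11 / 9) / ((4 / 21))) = -5700 / 77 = -74.03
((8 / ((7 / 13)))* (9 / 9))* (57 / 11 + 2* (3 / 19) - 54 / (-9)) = 249912 / 1463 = 170.82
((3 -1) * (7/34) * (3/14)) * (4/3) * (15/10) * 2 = 6/17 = 0.35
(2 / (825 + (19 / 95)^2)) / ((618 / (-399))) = -3325 / 2124478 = -0.00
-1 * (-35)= 35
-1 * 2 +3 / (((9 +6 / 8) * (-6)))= -80 / 39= -2.05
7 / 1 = 7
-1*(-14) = 14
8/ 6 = 4/ 3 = 1.33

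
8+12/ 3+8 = 20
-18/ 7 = -2.57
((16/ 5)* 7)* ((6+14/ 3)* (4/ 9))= 14336/ 135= 106.19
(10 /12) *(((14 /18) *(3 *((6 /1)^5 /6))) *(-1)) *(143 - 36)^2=-28851480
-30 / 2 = -15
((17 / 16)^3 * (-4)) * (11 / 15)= -54043 / 15360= -3.52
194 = 194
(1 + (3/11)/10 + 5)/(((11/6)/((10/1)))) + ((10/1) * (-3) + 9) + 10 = 2647/121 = 21.88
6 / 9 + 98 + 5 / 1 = 311 / 3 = 103.67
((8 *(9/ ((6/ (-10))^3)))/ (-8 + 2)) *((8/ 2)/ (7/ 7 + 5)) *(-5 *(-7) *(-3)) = -35000/ 9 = -3888.89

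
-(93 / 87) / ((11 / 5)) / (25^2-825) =31 / 12760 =0.00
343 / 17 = 20.18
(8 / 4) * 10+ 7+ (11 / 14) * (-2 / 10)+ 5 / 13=24777 / 910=27.23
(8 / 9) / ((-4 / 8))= -16 / 9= -1.78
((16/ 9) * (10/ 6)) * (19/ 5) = 304/ 27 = 11.26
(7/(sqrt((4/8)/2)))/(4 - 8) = -7/2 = -3.50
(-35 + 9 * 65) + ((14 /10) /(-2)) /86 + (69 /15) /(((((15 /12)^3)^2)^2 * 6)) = 346463605255123 /629882812500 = 550.04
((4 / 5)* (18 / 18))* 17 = 13.60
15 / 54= 5 / 18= 0.28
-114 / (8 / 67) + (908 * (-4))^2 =52761877 / 4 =13190469.25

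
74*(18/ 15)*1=444/ 5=88.80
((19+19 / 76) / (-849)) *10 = -385 / 1698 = -0.23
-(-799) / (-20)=-799 / 20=-39.95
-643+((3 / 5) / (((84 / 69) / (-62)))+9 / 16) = -376877 / 560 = -672.99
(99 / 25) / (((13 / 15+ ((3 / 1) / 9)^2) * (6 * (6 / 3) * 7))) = 27 / 560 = 0.05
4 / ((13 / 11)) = 44 / 13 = 3.38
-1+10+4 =13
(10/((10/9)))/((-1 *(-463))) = 9/463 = 0.02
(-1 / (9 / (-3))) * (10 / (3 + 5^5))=5 / 4692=0.00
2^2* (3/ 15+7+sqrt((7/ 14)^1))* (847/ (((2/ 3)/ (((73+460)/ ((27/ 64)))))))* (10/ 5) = 57785728* sqrt(2)/ 9+462285824/ 5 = 101537315.94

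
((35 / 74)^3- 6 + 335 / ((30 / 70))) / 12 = 943084873 / 14588064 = 64.65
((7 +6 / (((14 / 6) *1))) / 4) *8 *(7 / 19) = 134 / 19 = 7.05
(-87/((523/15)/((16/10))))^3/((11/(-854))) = 7774086233088/1573612337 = 4940.28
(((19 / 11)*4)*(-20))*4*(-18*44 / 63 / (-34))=-24320 / 119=-204.37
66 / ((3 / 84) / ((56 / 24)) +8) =12936 / 1571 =8.23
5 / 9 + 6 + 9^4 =6567.56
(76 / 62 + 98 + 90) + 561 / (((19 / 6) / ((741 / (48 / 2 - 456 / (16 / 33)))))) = 67010 / 1457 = 45.99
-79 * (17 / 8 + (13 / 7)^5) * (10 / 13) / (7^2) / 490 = -257228977 / 4196775128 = -0.06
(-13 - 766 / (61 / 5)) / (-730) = 4623 / 44530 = 0.10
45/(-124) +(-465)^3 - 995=-100545620.36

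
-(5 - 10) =5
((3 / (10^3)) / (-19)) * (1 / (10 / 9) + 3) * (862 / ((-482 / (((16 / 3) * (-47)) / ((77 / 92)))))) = -72682116 / 220364375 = -0.33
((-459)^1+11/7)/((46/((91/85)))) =-20813/1955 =-10.65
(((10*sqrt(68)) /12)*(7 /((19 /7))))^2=1020425 /3249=314.07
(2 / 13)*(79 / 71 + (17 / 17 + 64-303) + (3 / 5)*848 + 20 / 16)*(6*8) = 2017.20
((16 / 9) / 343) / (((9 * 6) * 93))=8 / 7751457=0.00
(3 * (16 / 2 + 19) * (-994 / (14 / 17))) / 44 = -97767 / 44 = -2221.98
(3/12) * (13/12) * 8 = 2.17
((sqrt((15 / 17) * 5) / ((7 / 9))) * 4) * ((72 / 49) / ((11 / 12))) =155520 * sqrt(51) / 64141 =17.32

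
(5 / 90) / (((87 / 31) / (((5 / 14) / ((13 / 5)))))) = 775 / 285012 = 0.00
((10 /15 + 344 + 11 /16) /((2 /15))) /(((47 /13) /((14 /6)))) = 7542535 /4512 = 1671.66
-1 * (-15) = 15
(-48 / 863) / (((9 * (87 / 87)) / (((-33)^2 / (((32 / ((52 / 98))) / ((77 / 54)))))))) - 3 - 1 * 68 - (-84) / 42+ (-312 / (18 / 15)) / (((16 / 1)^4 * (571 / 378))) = -17589090476765 / 254318174208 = -69.16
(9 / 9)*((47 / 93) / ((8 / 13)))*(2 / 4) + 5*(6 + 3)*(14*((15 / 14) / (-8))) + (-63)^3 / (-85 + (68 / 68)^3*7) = 60387449 / 19344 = 3121.77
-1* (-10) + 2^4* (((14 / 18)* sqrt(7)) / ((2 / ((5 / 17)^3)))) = 7000* sqrt(7) / 44217 + 10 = 10.42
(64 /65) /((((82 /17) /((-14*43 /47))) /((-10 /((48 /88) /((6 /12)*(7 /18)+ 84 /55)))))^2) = 1217152029942436 /175956094665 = 6917.36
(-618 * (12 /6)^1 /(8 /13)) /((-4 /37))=148629 /8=18578.62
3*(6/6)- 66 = -63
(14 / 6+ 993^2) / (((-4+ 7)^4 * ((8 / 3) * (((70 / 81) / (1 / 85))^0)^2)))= 1479077 / 324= 4565.05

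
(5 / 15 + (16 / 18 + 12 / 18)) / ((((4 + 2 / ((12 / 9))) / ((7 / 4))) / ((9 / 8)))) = 119 / 176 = 0.68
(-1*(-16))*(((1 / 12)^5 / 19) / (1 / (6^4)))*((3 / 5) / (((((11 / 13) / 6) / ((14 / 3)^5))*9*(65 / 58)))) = 15596896 / 3809025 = 4.09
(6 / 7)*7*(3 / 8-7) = -159 / 4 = -39.75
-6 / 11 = -0.55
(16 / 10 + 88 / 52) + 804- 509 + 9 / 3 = 19584 / 65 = 301.29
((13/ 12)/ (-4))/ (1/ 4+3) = -1/ 12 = -0.08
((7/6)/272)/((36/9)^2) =0.00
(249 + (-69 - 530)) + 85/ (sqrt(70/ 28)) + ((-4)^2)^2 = -94 + 17 * sqrt(10) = -40.24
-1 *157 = -157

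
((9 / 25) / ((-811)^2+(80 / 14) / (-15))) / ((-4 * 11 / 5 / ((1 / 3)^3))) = -7 / 3038669260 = -0.00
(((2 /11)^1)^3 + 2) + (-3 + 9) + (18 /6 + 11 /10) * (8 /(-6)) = 50698 /19965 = 2.54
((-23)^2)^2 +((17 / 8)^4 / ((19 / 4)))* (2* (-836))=34900917 / 128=272663.41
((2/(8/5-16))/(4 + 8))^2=25/186624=0.00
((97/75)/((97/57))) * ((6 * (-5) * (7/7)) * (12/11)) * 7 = -9576/55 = -174.11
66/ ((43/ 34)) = 52.19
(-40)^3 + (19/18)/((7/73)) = -8062613/126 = -63988.99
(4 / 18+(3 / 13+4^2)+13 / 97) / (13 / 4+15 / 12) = 376492 / 102141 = 3.69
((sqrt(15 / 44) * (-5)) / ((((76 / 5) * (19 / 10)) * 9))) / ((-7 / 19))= 125 * sqrt(165) / 52668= 0.03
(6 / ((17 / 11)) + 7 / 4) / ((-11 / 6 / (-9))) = 10341 / 374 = 27.65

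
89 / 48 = 1.85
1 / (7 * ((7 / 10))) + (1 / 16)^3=41009 / 200704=0.20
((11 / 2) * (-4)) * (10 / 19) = -220 / 19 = -11.58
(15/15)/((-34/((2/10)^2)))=-1/850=-0.00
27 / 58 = 0.47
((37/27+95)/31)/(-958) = -1301/400923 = -0.00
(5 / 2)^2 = 25 / 4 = 6.25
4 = 4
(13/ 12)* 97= 1261/ 12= 105.08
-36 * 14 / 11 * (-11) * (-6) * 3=-9072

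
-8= -8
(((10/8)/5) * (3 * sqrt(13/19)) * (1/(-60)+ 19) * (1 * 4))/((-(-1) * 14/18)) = 10251 * sqrt(247)/2660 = 60.57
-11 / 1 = -11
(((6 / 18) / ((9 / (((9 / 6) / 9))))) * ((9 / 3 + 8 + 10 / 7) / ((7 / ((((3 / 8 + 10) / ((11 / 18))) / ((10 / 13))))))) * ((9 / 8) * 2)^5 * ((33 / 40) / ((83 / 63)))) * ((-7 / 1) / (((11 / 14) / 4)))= -1402472799 / 4505600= -311.27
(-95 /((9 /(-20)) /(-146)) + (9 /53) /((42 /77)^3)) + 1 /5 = -588064219 /19080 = -30820.98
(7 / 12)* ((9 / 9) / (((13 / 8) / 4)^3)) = 57344 / 6591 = 8.70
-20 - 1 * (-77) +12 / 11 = 639 / 11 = 58.09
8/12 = 2/3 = 0.67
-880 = -880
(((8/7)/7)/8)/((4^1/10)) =5/98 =0.05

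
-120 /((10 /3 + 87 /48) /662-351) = 3813120 /11153129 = 0.34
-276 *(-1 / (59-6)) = 276 / 53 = 5.21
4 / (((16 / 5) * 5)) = 1 / 4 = 0.25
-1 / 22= -0.05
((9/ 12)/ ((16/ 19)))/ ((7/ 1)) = 57/ 448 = 0.13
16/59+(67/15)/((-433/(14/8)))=0.25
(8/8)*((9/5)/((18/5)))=1/2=0.50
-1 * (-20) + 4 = 24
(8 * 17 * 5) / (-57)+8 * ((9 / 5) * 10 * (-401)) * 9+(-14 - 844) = -29672258 / 57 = -520565.93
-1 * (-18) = 18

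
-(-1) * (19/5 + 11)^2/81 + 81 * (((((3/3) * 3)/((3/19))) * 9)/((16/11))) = 308618641/32400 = 9525.27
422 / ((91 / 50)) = 21100 / 91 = 231.87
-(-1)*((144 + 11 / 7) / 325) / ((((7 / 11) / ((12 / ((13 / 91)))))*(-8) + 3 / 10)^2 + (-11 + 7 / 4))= -1109691 / 22774661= -0.05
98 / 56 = 7 / 4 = 1.75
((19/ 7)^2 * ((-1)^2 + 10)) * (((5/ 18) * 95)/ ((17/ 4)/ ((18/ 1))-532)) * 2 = -8.04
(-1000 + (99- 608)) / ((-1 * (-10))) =-1509 / 10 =-150.90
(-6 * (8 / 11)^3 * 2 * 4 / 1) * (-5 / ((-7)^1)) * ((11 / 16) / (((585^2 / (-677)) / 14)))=693248 / 2760615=0.25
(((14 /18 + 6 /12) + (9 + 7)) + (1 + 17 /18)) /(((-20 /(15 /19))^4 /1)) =1557 /33362176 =0.00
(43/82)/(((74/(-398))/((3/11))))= -25671/33374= -0.77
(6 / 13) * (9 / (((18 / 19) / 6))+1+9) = 402 / 13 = 30.92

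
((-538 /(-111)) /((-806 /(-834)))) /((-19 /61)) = -4561702 /283309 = -16.10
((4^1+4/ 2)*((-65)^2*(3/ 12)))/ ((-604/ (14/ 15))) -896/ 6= -288337/ 1812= -159.13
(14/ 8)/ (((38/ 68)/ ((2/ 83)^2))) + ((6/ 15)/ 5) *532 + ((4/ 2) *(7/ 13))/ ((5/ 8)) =1883860622/ 42539575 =44.28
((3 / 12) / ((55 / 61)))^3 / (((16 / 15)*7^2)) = 0.00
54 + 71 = 125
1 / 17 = 0.06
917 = 917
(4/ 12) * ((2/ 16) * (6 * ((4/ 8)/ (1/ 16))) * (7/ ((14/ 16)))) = 16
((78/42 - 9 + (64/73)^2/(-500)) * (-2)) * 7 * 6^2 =2398566096/666125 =3600.77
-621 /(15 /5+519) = -69 /58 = -1.19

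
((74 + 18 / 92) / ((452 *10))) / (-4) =-0.00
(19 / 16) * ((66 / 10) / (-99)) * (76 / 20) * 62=-11191 / 600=-18.65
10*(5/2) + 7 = 32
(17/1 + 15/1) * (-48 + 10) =-1216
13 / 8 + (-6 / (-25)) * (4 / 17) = 5717 / 3400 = 1.68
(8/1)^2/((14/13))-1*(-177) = 1655/7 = 236.43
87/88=0.99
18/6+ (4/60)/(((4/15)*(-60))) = 719/240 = 3.00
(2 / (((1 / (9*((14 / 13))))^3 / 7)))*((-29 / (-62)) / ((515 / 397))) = 161212302216 / 35075105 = 4596.20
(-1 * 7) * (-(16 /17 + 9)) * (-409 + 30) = -448357 /17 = -26373.94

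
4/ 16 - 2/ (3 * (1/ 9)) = -23/ 4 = -5.75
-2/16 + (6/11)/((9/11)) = 13/24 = 0.54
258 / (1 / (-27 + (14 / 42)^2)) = -20812 / 3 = -6937.33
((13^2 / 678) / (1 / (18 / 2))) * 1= 507 / 226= 2.24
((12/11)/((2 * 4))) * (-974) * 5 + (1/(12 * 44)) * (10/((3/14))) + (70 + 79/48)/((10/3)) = -10177339/15840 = -642.51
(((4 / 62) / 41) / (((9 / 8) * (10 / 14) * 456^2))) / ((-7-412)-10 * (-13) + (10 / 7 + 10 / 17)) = -833 / 25384650719220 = -0.00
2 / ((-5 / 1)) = -2 / 5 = -0.40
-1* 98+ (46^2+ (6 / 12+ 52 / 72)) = 18173 / 9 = 2019.22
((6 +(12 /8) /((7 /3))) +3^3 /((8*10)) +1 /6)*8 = 12007 /210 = 57.18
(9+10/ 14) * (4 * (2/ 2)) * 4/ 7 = 1088/ 49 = 22.20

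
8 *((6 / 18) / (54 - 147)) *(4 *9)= -32 / 31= -1.03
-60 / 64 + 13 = 193 / 16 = 12.06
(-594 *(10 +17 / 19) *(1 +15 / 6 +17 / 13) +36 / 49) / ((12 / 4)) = -125516661 / 12103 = -10370.71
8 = 8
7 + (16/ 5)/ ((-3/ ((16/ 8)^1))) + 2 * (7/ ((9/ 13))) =1129/ 45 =25.09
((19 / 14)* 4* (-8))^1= -304 / 7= -43.43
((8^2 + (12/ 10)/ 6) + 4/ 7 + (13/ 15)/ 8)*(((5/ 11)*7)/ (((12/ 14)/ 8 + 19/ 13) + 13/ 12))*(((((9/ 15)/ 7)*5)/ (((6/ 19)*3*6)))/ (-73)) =-13461253/ 167435136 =-0.08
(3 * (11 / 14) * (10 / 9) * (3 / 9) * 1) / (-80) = -11 / 1008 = -0.01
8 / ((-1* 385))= -8 / 385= -0.02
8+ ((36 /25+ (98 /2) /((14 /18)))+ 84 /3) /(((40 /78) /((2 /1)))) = 92129 /250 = 368.52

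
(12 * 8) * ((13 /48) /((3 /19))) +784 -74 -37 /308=808081 /924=874.55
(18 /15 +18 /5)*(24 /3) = 192 /5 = 38.40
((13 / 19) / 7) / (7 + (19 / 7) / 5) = 65 / 5016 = 0.01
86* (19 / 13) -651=-6829 / 13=-525.31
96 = 96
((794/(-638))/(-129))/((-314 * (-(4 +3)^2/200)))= 39700/316574643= 0.00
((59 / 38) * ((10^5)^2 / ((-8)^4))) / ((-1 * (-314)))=12071.99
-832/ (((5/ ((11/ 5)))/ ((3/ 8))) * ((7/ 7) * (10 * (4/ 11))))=-4719/ 125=-37.75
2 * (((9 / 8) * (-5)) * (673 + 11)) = -7695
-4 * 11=-44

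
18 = 18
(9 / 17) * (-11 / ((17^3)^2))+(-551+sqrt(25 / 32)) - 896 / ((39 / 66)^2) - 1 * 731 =-266852266519437 / 69347235737+5 * sqrt(2) / 8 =-3847.18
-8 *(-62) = 496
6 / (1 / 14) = 84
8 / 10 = 4 / 5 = 0.80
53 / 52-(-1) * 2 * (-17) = -1715 / 52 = -32.98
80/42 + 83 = 1783/21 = 84.90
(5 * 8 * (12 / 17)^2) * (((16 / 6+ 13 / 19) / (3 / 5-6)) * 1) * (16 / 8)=-1222400 / 49419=-24.74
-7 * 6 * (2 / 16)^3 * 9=-0.74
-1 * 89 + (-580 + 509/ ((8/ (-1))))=-732.62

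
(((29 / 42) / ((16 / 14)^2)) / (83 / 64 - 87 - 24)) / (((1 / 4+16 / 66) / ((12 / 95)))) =-7656 / 6193525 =-0.00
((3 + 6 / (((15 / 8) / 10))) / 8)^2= 1225 / 64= 19.14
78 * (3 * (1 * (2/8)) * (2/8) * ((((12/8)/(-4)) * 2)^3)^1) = -3159/512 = -6.17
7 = 7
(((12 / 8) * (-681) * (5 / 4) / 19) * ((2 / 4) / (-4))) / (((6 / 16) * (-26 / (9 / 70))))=-6129 / 55328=-0.11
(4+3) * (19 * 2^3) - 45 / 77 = 81883 / 77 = 1063.42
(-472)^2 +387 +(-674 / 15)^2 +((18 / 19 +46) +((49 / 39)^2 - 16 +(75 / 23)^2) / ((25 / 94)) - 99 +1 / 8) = 688319317134907 / 3057514200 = 225123.83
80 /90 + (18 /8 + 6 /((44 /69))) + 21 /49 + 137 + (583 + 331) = 2949343 /2772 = 1063.98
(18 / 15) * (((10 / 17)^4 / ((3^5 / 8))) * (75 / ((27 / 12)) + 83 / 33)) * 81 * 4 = 151424000 / 2756193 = 54.94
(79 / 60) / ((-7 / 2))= -79 / 210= -0.38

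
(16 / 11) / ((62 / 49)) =392 / 341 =1.15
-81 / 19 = -4.26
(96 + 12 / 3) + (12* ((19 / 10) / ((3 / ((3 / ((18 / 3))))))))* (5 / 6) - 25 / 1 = 469 / 6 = 78.17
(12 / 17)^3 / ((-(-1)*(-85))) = -1728 / 417605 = -0.00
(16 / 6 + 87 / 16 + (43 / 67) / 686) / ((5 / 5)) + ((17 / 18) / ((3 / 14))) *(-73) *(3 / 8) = -372449971 / 3309264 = -112.55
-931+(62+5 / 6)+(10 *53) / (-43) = -880.49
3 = 3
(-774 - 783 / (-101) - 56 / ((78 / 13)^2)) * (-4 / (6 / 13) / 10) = 9073129 / 13635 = 665.43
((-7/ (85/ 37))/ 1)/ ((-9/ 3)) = 259/ 255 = 1.02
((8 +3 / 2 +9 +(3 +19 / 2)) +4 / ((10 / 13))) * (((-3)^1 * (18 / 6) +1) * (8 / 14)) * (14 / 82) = -5792 / 205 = -28.25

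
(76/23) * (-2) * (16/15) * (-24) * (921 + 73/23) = 413556736/2645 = 156354.15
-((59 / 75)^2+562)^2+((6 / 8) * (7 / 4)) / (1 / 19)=-160235732228401 / 506250000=-316515.03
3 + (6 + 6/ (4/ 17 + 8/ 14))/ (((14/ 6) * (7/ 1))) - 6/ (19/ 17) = -23025/ 14896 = -1.55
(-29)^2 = 841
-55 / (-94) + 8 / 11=1357 / 1034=1.31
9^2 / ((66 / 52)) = 702 / 11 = 63.82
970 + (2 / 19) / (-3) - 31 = 53521 / 57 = 938.96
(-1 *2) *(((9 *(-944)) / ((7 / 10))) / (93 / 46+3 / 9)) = 4689792 / 455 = 10307.24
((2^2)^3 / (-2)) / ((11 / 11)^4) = -32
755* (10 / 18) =3775 / 9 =419.44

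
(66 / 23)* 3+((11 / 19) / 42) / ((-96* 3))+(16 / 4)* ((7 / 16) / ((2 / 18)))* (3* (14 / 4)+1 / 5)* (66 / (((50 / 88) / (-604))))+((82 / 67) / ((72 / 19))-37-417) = -523458499453894763 / 44269848000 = -11824266.92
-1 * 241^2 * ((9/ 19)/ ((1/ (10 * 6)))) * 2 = -62727480/ 19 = -3301446.32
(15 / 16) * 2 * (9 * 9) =1215 / 8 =151.88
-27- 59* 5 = -322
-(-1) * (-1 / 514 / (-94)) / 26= 1 / 1256216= 0.00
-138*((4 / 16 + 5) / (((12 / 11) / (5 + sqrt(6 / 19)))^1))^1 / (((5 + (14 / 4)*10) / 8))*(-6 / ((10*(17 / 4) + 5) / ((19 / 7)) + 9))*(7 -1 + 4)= 1672.68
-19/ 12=-1.58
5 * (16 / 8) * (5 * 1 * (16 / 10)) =80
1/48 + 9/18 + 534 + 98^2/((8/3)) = 198529/48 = 4136.02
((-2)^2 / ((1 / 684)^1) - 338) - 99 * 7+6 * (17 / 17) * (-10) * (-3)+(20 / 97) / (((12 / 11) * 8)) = 4388335 / 2328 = 1885.02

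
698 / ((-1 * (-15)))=698 / 15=46.53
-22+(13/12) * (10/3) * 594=2123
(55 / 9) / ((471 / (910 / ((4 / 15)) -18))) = 124465 / 2826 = 44.04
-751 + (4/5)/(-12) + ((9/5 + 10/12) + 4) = -22333/30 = -744.43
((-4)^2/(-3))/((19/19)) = -16/3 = -5.33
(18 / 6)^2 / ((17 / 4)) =36 / 17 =2.12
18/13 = 1.38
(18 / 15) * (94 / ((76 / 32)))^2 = 3393024 / 1805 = 1879.79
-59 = -59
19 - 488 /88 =148 /11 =13.45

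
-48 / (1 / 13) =-624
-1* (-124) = 124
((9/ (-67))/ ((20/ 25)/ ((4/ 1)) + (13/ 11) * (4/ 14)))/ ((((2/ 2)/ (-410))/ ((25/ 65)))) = 789250/ 20033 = 39.40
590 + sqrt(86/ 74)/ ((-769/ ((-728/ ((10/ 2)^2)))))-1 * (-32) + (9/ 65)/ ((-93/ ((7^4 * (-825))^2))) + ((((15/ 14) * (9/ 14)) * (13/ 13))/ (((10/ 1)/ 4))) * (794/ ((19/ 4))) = -2191760515748051/ 375193 + 728 * sqrt(1591)/ 711325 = -5841688186.43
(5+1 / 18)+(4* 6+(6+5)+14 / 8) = 41.81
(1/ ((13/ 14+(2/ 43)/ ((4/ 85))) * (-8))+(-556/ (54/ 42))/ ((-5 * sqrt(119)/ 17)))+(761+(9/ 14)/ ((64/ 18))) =556 * sqrt(119)/ 45+196745337/ 258496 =895.90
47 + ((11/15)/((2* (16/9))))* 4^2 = 503/10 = 50.30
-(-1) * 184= 184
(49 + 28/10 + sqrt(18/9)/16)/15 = sqrt(2)/240 + 259/75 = 3.46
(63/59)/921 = 21/18113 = 0.00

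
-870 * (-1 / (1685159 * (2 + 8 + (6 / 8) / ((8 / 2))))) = 13920 / 274680917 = 0.00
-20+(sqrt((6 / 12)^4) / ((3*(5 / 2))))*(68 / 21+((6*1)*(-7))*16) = -13322 / 315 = -42.29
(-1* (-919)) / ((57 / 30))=9190 / 19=483.68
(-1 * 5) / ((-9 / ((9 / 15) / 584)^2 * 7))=0.00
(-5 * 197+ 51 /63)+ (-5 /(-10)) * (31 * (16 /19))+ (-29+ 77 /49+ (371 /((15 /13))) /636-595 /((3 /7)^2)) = -101445877 /23940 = -4237.51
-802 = -802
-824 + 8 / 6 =-2468 / 3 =-822.67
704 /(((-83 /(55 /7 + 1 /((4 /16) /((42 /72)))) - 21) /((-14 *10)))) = 273920 /81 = 3381.73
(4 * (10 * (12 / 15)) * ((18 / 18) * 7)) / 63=32 / 9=3.56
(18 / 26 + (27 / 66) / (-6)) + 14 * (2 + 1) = 24381 / 572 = 42.62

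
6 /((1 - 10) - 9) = -1 /3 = -0.33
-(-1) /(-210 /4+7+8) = -2 /75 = -0.03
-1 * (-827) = 827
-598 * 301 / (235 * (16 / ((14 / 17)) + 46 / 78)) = -38.26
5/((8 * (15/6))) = 1/4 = 0.25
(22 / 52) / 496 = 0.00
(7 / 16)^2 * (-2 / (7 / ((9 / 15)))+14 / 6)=1589 / 3840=0.41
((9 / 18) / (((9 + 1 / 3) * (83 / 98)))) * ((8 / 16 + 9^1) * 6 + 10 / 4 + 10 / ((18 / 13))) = 8407 / 1992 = 4.22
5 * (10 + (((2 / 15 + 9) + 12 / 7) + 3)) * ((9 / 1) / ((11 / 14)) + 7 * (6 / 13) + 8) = 8122976 / 3003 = 2704.95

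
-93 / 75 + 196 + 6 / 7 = 34233 / 175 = 195.62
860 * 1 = 860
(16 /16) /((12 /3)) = 1 /4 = 0.25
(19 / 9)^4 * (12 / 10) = 260642 / 10935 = 23.84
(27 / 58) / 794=27 / 46052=0.00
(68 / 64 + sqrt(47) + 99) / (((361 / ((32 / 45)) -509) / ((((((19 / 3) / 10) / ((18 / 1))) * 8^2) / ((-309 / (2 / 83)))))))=19456 * sqrt(47) / 148880835 + 1946816 / 148880835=0.01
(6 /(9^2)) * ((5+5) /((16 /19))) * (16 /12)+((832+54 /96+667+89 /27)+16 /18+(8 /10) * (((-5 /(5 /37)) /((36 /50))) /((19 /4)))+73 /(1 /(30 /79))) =2964605957 /1945296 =1523.99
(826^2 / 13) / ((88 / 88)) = 682276 / 13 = 52482.77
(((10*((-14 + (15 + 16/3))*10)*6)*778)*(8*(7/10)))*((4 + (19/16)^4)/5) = 20304961705/1024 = 19829064.17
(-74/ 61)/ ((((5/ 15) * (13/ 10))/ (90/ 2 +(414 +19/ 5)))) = -79032/ 61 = -1295.61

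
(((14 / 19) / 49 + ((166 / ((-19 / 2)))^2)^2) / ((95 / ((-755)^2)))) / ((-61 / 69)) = -668995866693807750 / 1057294273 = -632743299.36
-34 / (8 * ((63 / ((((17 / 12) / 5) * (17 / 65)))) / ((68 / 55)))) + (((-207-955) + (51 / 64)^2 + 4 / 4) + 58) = -1102.37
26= 26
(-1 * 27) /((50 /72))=-972 /25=-38.88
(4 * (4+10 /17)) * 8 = 2496 /17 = 146.82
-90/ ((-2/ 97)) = 4365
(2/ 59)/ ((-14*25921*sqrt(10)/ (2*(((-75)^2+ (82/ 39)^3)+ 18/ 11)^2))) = -2704795240968337445*sqrt(10)/ 4558005198804270213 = -1.88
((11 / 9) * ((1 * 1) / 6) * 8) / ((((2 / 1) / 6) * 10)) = 22 / 45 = 0.49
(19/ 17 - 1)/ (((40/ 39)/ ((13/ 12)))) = 169/ 1360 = 0.12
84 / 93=28 / 31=0.90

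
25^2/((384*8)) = 625/3072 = 0.20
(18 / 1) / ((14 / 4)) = 36 / 7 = 5.14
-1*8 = -8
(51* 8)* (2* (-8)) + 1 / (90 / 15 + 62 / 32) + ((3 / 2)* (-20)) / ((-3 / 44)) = -773160 / 127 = -6087.87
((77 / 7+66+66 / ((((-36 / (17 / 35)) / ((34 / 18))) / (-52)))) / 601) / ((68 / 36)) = 155419 / 1072785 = 0.14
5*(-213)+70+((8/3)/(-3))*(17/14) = -62753/63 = -996.08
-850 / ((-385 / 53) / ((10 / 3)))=90100 / 231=390.04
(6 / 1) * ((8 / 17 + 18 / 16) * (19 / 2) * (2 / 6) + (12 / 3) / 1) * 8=7387 / 17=434.53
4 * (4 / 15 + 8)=496 / 15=33.07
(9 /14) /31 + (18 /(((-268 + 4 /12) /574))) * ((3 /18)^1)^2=-366447 /348502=-1.05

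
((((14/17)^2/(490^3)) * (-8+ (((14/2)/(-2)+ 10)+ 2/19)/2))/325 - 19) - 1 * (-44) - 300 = -275.00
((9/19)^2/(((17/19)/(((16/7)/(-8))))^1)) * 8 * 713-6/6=-926309/2261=-409.69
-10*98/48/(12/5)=-8.51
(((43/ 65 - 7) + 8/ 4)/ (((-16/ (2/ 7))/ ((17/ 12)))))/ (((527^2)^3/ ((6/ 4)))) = 0.00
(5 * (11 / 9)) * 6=110 / 3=36.67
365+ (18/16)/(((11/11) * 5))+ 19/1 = 15369/40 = 384.22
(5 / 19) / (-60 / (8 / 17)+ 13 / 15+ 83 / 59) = -8850 / 4211369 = -0.00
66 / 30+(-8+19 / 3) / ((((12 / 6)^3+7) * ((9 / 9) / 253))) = -25.91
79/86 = 0.92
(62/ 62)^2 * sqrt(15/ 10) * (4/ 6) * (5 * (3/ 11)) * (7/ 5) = 7 * sqrt(6)/ 11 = 1.56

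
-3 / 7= -0.43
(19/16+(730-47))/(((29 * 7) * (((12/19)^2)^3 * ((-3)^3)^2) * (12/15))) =858352098845/9426918703104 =0.09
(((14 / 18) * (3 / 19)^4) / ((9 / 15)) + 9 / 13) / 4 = 587127 / 3388346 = 0.17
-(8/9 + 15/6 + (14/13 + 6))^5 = -88093512282487249/701583371424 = -125563.85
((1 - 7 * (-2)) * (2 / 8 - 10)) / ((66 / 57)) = -11115 / 88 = -126.31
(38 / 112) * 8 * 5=95 / 7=13.57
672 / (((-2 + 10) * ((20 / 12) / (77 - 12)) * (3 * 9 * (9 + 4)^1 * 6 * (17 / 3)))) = 0.27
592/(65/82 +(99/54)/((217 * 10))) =316021440/423601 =746.04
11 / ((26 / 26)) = 11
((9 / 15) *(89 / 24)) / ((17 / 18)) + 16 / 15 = 3491 / 1020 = 3.42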